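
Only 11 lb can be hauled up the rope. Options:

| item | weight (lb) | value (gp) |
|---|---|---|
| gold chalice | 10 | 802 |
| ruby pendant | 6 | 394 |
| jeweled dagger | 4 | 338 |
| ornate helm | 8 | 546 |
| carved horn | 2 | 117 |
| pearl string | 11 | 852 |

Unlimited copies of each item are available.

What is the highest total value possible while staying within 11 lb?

852

By value per lb: jeweled dagger 84.50, gold chalice 80.20, pearl string 77.45 lead.
The ratio heuristic lands on 2×jeweled dagger + carved horn (793) but leaves 1 lb idle.
The 10 lb tied up in 2×jeweled dagger and carved horn is better spent on pearl string — total rises to 852 (11 lb).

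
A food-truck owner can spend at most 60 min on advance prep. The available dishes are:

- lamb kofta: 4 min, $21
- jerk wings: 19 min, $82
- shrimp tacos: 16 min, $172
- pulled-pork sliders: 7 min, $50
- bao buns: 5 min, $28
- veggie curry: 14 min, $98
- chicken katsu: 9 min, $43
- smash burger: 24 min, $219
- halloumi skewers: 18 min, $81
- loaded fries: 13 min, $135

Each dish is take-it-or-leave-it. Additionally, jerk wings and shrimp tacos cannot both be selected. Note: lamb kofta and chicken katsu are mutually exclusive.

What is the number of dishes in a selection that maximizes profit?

4

Optimal total is 576.
One optimal bundle: shrimp tacos + pulled-pork sliders + smash burger + loaded fries (60 min).
Any selection reaching 576 contains exactly 4 dishes.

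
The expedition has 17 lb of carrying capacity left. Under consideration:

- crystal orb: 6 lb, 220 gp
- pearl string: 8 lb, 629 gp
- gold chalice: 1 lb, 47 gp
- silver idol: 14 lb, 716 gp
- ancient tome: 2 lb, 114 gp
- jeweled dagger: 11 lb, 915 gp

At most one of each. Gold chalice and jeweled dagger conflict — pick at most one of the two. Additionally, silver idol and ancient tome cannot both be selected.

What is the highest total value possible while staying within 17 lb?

By value per lb: jeweled dagger 83.18, pearl string 78.62, ancient tome 57.00, silver idol 51.14 lead.
Taking crystal orb + jeweled dagger: 17 lb used, 1135 in value.
Next best is ancient tome + jeweled dagger at 1029 (13 lb) — short by 106.

1135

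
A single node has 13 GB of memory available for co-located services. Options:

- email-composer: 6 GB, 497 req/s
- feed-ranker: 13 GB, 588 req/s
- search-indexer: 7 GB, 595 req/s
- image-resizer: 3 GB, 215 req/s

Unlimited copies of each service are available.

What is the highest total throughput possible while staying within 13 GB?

Density check — search-indexer 85.00, email-composer 82.83, image-resizer 71.67, feed-ranker 45.23 are the best per GB.
Taking email-composer + search-indexer: 13 GB used, 1092 in throughput.
That's the maximum — no swap from here does better than 1092.

1092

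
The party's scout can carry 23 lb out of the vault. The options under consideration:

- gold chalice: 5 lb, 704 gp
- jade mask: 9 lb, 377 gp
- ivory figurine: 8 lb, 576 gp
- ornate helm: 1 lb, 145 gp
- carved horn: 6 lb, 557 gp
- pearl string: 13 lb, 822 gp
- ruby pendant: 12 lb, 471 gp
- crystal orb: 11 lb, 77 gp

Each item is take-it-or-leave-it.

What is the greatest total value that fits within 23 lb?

1982

Ranking by ratio (value/lb): ornate helm 145.00, gold chalice 140.80, carved horn 92.83.
Best packing: gold chalice + ivory figurine + ornate helm + carved horn — 20 lb, 1982 total.
Next best is gold chalice + ivory figurine + carved horn at 1837 (19 lb) — short by 145.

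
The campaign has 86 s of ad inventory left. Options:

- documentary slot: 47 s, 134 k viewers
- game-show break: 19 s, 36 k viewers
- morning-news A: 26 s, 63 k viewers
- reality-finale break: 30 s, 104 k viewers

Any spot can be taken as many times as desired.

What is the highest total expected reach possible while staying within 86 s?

271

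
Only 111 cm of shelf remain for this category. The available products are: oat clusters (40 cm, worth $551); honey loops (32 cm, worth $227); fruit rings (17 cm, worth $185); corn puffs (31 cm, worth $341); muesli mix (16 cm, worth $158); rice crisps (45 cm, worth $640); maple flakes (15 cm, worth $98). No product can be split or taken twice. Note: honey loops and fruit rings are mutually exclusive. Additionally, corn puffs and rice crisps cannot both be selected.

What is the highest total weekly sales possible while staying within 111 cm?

Oat clusters + fruit rings + rice crisps uses 102 of the 111 cm and totals 1376.

1376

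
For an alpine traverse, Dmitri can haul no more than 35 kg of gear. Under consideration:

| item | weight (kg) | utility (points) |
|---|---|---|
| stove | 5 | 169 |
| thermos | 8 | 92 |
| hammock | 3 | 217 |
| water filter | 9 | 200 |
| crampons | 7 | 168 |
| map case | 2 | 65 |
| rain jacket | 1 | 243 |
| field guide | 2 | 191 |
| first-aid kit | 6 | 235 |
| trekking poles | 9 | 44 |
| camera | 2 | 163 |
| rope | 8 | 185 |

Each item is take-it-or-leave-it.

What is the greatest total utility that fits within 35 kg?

The ratio heuristic lands on stove + hammock + crampons + map case + rain jacket + field guide + first-aid kit + camera (1451) but leaves 7 kg idle.
Dropping map case frees 2 kg; slotting in water filter (9 kg) lifts the total to 1586 at 35 kg.
Next best is stove + hammock + crampons + rain jacket + field guide + first-aid kit + camera + rope at 1571 (34 kg) — short by 15.

1586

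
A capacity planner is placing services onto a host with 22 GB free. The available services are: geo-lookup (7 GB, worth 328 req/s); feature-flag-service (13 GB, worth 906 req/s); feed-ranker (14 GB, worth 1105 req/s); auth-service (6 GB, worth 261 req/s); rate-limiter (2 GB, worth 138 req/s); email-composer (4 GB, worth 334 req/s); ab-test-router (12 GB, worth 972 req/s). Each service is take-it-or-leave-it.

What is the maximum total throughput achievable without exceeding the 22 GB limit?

1577

Filling by ratio: rate-limiter + email-composer + ab-test-router for 1444, with 4 GB left unused.
Dropping ab-test-router frees 12 GB; slotting in feed-ranker (14 GB) lifts the total to 1577 at 20 GB.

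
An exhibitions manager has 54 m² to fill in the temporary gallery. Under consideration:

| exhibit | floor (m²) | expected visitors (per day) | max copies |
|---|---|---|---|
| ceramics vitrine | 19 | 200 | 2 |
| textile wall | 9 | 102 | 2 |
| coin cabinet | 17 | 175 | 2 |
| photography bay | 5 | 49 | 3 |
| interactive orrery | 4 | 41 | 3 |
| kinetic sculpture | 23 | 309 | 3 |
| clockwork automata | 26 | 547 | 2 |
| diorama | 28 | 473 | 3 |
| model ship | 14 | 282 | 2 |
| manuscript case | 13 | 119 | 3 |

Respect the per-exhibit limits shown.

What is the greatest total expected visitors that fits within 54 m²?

1111

Taking the top-ratio exhibits first gives 2×clockwork automata for 1094 (52 m²).
Dropping clockwork automata frees 26 m²; slotting in 2×model ship (28 m²) lifts the total to 1111 at 54 m².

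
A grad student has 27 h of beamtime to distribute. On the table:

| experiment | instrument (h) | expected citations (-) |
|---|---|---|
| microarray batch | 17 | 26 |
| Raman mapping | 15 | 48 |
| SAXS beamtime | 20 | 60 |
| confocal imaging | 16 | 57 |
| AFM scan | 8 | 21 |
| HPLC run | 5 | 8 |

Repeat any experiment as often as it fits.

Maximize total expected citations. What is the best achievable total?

78

Best packing: confocal imaging + AFM scan — 24 h, 78 total.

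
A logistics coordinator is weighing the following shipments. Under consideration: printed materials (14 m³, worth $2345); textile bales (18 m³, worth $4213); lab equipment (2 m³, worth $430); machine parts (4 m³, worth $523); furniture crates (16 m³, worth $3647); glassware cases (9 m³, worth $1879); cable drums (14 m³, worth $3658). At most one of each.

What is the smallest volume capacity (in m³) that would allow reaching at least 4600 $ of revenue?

Minimise m³ subject to total revenue ≥ 4600.
textile bales + lab equipment reaches 4643 using 20 m³.
Any bundle with less than 20 m³ falls short of 4600.

20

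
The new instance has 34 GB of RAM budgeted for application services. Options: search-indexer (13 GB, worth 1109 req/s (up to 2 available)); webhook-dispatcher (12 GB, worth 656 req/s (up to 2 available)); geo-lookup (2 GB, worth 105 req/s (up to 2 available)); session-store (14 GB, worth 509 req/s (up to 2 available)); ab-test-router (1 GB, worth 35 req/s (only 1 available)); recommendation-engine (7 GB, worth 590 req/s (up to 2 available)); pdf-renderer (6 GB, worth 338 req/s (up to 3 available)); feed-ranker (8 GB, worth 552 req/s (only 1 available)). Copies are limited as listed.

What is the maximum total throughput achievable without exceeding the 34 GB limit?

2843

The ratio ordering already packs tightly: 2×search-indexer + ab-test-router + recommendation-engine, 34 GB, 2843.
Nothing else within 34 GB beats 2843.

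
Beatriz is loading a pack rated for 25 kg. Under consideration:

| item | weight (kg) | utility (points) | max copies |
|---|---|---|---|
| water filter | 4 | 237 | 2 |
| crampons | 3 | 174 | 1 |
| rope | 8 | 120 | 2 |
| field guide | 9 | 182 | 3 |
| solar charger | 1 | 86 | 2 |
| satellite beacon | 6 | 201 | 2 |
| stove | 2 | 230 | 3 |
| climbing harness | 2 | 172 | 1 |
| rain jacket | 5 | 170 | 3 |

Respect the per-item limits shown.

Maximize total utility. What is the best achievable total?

1766

The ratio heuristic lands on 2×water filter + crampons + 2×solar charger + 3×stove + climbing harness (1682) but leaves 4 kg idle.
The 1 kg tied up in solar charger is better spent on rain jacket — total rises to 1766 (25 kg).
Every other selection either busts 25 kg or exceeds an availability limit or fails to beat 1766.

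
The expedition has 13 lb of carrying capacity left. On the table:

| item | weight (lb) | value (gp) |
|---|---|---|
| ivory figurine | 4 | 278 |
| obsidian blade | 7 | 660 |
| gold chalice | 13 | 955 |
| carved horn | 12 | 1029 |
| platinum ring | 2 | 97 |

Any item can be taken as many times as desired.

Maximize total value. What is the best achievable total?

1035

Ranking by ratio (value/lb): obsidian blade 94.29, carved horn 85.75, gold chalice 73.46.
Taking ivory figurine + obsidian blade + platinum ring: 13 lb used, 1035 in value.
Every other selection either busts 13 lb or fails to beat 1035.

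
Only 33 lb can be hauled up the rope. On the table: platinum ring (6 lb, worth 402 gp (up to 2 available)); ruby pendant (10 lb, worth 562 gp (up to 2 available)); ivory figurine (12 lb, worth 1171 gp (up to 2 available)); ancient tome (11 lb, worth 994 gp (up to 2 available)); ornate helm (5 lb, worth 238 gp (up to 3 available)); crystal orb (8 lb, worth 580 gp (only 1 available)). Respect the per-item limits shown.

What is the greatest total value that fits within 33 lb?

By value per lb: ivory figurine 97.58, ancient tome 90.36, crystal orb 72.50, platinum ring 67.00 lead.
2×ivory figurine + crystal orb uses 32 of the 33 lb and totals 2922.
No other feasible combination exceeds 2922.

2922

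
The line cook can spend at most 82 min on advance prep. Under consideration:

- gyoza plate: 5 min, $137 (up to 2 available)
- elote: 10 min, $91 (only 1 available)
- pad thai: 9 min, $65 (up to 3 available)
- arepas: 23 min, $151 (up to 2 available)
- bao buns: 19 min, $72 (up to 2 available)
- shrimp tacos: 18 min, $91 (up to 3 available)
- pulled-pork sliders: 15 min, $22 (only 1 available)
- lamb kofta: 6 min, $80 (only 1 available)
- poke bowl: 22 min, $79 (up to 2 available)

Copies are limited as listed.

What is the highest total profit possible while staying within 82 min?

812

A density-first pass picks 2×gyoza plate + elote + 3×pad thai + arepas + lamb kofta — 791 at 76 min.
Dropping 2×pad thai frees 18 min; slotting in arepas (23 min) lifts the total to 812 at 81 min.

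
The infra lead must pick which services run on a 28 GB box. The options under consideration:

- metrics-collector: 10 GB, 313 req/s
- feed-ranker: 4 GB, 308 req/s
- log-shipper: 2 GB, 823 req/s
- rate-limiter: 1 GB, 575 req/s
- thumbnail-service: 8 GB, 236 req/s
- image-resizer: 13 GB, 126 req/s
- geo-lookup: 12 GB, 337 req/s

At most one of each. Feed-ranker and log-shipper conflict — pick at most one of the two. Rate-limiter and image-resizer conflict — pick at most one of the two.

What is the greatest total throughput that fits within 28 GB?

2048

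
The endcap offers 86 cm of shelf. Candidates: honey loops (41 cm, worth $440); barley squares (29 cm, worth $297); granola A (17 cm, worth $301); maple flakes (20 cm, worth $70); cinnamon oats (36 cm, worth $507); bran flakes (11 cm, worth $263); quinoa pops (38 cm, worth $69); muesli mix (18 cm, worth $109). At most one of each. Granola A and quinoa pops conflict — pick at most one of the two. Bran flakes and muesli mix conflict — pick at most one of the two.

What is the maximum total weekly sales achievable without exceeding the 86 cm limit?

1141

Granola A + maple flakes + cinnamon oats + bran flakes uses 84 of the 86 cm and totals 1141.
No other feasible combination exceeds 1141.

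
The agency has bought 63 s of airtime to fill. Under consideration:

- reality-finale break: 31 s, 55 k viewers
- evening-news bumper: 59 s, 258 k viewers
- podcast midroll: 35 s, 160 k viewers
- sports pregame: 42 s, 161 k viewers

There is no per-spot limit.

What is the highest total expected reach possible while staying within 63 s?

258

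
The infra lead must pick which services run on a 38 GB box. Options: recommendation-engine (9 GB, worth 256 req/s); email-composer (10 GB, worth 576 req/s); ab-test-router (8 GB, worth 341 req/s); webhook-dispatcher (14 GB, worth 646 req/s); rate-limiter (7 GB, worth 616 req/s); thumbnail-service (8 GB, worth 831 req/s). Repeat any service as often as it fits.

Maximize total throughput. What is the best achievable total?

3725

Filling by ratio: 4×thumbnail-service for 3324, with 6 GB left unused.
Dropping thumbnail-service frees 8 GB; slotting in 2×rate-limiter (14 GB) lifts the total to 3725 at 38 GB.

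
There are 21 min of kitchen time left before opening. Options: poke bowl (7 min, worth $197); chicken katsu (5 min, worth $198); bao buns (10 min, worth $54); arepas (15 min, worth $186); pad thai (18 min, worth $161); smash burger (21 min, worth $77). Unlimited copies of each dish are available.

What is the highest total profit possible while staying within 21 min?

Ranking by ratio (profit/min): chicken katsu 39.60, poke bowl 28.14, arepas 12.40.
4×chicken katsu uses 20 of the 21 min and totals 792.

792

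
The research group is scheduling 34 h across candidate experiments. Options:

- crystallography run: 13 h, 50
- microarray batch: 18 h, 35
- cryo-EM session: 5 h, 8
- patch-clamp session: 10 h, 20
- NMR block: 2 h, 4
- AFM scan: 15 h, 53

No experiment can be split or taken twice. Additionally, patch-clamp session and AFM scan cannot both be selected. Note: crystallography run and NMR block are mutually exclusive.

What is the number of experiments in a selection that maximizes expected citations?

The maximum expected citations within 34 h is 111.
One optimal bundle: crystallography run + cryo-EM session + AFM scan (33 h).
Any selection reaching 111 contains exactly 3 experiments.

3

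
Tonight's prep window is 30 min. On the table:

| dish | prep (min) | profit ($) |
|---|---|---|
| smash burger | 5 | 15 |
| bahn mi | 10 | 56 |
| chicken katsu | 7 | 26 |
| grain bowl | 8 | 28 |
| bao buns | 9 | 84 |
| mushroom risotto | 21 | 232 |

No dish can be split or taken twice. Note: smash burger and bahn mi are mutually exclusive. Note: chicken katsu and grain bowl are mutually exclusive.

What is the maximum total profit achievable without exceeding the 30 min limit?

Bao buns + mushroom risotto uses 30 of the 30 min and totals 316.

316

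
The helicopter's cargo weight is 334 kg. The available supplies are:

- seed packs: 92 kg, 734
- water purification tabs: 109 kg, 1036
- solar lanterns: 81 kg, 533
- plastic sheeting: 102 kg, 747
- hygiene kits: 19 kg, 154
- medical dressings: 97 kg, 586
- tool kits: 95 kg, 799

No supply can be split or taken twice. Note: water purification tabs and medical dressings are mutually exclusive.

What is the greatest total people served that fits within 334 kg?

Taking the top-ratio supplies first gives seed packs + water purification tabs + hygiene kits + tool kits for 2723 (315 kg).
The 92 kg tied up in seed packs is better spent on plastic sheeting — total rises to 2736 (325 kg).
Runner-up seed packs + water purification tabs + hygiene kits + tool kits tops out at 2723.

2736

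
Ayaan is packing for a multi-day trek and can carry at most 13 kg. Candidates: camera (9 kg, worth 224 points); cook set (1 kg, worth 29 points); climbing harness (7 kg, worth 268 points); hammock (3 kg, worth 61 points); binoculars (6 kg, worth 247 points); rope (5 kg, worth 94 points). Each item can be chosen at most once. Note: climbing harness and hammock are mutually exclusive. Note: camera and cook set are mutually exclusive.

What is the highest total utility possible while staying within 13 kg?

The ratio ordering already packs tightly: climbing harness + binoculars, 13 kg, 515.
Next best is cook set + climbing harness + rope at 391 (13 kg) — short by 124.

515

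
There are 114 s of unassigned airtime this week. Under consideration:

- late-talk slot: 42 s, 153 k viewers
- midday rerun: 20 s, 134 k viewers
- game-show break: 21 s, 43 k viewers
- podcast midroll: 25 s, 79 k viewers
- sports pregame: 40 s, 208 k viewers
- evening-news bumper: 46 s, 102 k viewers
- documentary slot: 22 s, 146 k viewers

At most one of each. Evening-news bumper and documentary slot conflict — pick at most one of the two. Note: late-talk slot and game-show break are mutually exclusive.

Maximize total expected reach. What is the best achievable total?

Taking midday rerun + podcast midroll + sports pregame + documentary slot: 107 s used, 567 in expected reach.
The spare 7 s is too small for any remaining spot, and no feasible exchange beats 567.

567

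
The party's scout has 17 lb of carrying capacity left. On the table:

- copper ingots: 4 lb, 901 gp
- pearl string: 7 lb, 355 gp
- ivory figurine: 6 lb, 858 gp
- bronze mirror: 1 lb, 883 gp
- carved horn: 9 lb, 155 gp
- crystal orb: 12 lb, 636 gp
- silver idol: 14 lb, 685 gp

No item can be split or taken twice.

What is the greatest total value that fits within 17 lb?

2642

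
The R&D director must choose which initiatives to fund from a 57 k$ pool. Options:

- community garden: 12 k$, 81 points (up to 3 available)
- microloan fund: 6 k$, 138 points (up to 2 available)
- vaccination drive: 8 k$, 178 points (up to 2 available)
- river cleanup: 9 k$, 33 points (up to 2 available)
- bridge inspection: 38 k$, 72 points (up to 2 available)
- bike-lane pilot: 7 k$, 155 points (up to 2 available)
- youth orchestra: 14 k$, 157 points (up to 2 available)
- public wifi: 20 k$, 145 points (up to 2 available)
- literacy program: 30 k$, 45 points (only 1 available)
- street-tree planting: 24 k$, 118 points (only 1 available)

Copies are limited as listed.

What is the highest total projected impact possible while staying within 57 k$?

Density check — microloan fund 23.00, vaccination drive 22.25, bike-lane pilot 22.14 are the best per k$.
2×microloan fund + 2×vaccination drive + 2×bike-lane pilot + youth orchestra uses 56 of the 57 k$ and totals 1099.

1099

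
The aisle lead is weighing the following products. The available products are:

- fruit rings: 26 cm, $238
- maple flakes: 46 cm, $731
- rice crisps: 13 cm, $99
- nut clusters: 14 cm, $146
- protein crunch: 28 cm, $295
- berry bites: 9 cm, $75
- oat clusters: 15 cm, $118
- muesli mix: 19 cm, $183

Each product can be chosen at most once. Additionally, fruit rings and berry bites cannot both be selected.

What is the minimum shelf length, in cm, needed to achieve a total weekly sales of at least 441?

Need the lightest bundle worth ≥ 441.
nut clusters + protein crunch reaches 441 using 42 cm.
Below 42 cm the best achievable stays under 441.

42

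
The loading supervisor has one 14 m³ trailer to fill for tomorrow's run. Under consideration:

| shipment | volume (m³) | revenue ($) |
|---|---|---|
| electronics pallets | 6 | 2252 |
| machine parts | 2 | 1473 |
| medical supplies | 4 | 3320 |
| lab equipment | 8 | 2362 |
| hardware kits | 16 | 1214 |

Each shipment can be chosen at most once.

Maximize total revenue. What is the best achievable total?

7155

A density-first pass picks electronics pallets + machine parts + medical supplies — 7045 at 12 m³.
Replace electronics pallets with lab equipment: the trade gains 110 net, giving 7155 at 14 m³.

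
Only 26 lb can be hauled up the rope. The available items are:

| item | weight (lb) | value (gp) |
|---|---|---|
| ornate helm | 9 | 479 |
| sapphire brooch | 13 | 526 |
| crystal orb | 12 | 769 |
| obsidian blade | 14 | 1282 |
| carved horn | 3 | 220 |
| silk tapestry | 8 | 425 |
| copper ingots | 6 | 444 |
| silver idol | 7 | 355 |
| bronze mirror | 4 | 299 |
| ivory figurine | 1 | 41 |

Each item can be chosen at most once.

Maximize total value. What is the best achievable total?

2066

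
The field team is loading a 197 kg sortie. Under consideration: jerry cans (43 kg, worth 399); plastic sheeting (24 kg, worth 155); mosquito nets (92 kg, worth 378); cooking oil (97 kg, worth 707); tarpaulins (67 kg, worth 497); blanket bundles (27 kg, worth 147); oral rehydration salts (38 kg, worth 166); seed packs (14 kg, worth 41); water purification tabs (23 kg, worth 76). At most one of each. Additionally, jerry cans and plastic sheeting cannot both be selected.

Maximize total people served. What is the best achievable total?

1359

Best packing: plastic sheeting + cooking oil + tarpaulins — 188 kg, 1359 total.
Next best is cooking oil + tarpaulins + blanket bundles at 1351 (191 kg) — short by 8.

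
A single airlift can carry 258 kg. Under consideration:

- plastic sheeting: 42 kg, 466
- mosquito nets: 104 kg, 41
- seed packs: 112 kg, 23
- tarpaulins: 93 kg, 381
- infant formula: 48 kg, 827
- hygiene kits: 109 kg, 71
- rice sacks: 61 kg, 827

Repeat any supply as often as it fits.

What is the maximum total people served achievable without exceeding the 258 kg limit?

4135

Density check — infant formula 17.23, rice sacks 13.56, plastic sheeting 11.10 are the best per kg.
5×infant formula uses 240 of the 258 kg and totals 4135.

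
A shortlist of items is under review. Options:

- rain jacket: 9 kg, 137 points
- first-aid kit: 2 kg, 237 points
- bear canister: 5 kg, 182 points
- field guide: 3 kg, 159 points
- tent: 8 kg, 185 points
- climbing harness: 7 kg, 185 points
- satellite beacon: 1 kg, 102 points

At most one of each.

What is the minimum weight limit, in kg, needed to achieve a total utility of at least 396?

5

Need the lightest bundle worth ≥ 396.
Taking first-aid kit + field guide gives 396 (≥ 396) for 5 kg.
Below 5 kg the best achievable stays under 396.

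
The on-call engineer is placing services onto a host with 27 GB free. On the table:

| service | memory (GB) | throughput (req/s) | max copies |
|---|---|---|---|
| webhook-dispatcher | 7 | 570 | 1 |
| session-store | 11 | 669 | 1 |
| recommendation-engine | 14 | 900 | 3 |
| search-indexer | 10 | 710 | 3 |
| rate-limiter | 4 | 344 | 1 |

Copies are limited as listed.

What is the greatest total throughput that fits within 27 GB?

Greedy by ratio would take webhook-dispatcher + search-indexer + rate-limiter: 21 GB used, total 1624.
The 4 GB tied up in rate-limiter is better spent on search-indexer — total rises to 1990 (27 GB).

1990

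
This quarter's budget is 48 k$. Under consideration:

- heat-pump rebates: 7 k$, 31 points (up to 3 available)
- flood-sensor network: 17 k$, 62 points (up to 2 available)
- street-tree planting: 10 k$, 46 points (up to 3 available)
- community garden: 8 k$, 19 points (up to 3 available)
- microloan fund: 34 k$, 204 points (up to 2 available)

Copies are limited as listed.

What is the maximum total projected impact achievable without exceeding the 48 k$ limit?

A density-first pass picks street-tree planting + microloan fund — 250 at 44 k$.
Dropping street-tree planting frees 10 k$; slotting in 2×heat-pump rebates (14 k$) lifts the total to 266 at 48 k$.

266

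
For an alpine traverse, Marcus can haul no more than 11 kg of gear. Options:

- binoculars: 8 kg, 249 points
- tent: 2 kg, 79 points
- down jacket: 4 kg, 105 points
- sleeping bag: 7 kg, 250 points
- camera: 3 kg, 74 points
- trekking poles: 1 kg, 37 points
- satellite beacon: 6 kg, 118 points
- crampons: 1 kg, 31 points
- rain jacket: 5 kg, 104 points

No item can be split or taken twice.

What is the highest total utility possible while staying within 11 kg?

397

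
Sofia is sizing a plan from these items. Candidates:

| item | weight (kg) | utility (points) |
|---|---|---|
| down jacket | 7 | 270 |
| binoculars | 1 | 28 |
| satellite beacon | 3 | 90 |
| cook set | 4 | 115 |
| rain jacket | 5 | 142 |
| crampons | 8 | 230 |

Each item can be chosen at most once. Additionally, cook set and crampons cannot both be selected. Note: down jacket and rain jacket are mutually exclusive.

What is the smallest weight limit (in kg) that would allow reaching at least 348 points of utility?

Minimise kg subject to total utility ≥ 348.
down jacket + satellite beacon: 360 utility at 10 kg.
Below 10 kg the best achievable stays under 348.

10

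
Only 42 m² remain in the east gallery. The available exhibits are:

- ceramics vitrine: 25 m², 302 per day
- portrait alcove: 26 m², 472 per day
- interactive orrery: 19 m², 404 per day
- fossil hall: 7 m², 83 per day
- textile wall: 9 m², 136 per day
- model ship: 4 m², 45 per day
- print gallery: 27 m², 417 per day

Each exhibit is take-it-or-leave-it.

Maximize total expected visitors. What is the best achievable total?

691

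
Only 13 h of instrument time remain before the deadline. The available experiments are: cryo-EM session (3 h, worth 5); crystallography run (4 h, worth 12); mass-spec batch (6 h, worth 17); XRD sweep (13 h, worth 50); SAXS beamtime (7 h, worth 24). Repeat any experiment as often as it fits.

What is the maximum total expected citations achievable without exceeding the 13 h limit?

50

XRD sweep uses 13 of the 13 h and totals 50.
Every other selection either busts 13 h or fails to beat 50.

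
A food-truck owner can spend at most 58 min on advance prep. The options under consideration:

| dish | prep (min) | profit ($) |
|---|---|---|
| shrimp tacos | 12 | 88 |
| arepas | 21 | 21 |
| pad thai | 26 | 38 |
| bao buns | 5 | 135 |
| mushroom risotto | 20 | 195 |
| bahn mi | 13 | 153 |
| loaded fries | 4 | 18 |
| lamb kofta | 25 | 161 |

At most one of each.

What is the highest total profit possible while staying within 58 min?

589

The ratio ordering already packs tightly: shrimp tacos + bao buns + mushroom risotto + bahn mi + loaded fries, 54 min, 589.
Next best is shrimp tacos + bao buns + mushroom risotto + bahn mi at 571 (50 min) — short by 18.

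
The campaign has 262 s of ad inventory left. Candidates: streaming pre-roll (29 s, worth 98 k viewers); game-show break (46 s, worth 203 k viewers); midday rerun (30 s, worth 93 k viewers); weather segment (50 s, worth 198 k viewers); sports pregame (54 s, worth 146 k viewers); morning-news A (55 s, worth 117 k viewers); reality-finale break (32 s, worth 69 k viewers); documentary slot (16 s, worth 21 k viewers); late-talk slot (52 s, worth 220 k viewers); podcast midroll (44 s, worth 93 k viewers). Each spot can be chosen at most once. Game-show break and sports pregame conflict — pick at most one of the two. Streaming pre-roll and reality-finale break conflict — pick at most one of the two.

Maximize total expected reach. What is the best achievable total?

929

Streaming pre-roll + game-show break + midday rerun + weather segment + morning-news A + late-talk slot uses 262 of the 262 s and totals 929.
That's the maximum — no feasible swap from here does better than 929.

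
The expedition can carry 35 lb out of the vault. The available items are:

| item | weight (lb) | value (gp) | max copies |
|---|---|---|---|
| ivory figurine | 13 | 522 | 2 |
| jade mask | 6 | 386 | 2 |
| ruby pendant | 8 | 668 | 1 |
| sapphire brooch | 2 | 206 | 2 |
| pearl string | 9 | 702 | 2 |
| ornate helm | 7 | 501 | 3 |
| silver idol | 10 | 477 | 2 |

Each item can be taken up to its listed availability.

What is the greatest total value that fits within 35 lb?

2784

Greedy by ratio would take ruby pendant + 2×sapphire brooch + 2×pearl string: 30 lb used, total 2484.
The 9 lb tied up in pearl string is better spent on 2×ornate helm — total rises to 2784 (35 lb).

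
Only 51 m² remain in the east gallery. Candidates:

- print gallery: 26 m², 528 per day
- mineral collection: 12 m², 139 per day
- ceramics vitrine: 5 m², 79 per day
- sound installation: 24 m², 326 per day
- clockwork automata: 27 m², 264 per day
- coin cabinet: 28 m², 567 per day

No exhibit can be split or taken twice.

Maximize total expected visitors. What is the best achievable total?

Taking the top-ratio exhibits first gives print gallery + mineral collection + ceramics vitrine for 746 (43 m²).
Replace mineral collection and ceramics vitrine with sound installation: the trade gains 108 net, giving 854 at 50 m².

854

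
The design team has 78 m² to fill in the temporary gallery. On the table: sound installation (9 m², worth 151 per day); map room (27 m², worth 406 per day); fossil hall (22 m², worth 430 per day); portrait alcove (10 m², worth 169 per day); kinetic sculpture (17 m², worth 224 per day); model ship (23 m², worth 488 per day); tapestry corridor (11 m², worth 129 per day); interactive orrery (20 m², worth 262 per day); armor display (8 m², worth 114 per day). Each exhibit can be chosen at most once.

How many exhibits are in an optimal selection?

5

Best achievable expected visitors is 1367.
sound installation + fossil hall + portrait alcove + model ship + tapestry corridor hits 1367 at 75 m².
All optima have 5 exhibits.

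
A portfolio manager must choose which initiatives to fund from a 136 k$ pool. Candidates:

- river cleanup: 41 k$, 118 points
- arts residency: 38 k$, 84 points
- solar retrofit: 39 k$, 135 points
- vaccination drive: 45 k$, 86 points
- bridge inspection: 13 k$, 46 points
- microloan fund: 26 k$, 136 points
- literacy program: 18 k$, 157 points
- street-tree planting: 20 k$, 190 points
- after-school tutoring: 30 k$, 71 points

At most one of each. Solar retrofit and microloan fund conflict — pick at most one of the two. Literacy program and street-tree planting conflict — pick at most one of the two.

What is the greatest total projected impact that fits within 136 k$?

Taking river cleanup + bridge inspection + microloan fund + street-tree planting + after-school tutoring: 130 k$ used, 561 in projected impact.

561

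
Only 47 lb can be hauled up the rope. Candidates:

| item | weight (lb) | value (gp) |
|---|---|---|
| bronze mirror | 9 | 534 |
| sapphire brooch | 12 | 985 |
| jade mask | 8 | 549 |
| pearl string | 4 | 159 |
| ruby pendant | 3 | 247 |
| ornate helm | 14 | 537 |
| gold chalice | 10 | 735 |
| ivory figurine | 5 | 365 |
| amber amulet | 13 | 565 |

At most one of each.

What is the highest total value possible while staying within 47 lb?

3415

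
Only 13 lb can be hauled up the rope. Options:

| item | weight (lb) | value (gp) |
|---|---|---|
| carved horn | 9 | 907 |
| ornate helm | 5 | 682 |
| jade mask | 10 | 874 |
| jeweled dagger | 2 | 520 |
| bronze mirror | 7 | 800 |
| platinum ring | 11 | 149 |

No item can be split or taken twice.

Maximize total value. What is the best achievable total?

1482

Greedy by ratio would take ornate helm + jeweled dagger: 7 lb used, total 1202.
The 2 lb tied up in jeweled dagger is better spent on bronze mirror — total rises to 1482 (12 lb).
The spare 1 lb is too small for any remaining item, and no exchange beats 1482.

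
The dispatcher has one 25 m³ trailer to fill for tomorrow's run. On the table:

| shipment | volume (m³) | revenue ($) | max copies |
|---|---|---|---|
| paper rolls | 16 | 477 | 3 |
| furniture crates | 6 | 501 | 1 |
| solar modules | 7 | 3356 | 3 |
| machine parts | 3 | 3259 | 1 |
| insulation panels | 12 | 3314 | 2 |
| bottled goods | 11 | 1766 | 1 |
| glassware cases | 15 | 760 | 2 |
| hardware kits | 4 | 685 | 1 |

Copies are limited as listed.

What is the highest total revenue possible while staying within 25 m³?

Ranking by ratio (revenue/m³): machine parts 1086.33, solar modules 479.43, insulation panels 276.17.
Best packing: 3×solar modules + machine parts — 24 m³, 13327 total.

13327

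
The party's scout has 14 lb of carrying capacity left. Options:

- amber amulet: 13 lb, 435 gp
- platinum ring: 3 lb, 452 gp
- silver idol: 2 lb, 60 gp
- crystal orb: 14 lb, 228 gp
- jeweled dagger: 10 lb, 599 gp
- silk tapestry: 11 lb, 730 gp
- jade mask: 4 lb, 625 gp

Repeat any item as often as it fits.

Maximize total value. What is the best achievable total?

2154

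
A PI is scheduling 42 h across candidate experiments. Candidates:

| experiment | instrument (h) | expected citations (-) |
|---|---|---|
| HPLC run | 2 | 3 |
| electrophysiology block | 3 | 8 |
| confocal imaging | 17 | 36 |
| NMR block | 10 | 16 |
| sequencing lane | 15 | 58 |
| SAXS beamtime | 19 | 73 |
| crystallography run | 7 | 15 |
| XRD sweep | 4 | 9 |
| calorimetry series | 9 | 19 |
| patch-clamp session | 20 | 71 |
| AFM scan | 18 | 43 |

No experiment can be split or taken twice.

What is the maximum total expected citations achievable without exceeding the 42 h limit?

Ranking by ratio (expected citations/h): sequencing lane 3.87, SAXS beamtime 3.84, patch-clamp session 3.55, electrophysiology block 2.67.
A density-first pass picks electrophysiology block + sequencing lane + SAXS beamtime + XRD sweep — 148 at 41 h.
The 19 h tied up in sequencing lane and XRD sweep is better spent on patch-clamp session — total rises to 152 (42 h).

152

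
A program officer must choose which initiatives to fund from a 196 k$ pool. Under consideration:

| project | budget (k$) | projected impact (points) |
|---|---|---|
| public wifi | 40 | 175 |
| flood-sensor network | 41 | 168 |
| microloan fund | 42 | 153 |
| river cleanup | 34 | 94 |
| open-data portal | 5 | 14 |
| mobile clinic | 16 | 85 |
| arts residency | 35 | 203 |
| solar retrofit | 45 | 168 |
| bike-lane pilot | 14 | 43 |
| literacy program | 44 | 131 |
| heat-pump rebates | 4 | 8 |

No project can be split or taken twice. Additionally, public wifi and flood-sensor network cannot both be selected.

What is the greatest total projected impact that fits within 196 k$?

Best packing: public wifi + microloan fund + mobile clinic + arts residency + solar retrofit + bike-lane pilot + heat-pump rebates — 196 k$, 835 total.
Next best is public wifi + microloan fund + mobile clinic + arts residency + solar retrofit + bike-lane pilot at 827 (192 k$) — short by 8.

835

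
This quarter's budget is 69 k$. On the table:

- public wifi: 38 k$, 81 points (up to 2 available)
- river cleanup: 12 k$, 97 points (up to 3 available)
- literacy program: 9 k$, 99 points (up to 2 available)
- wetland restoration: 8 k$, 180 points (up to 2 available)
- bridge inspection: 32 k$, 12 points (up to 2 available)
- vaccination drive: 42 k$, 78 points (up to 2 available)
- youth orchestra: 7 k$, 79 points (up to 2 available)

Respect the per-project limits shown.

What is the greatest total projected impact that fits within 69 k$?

A density-first pass picks river cleanup + 2×literacy program + 2×wetland restoration + 2×youth orchestra — 813 at 60 k$.
The 7 k$ tied up in youth orchestra is better spent on river cleanup — total rises to 831 (65 k$).
No other feasible combination exceeds 831.

831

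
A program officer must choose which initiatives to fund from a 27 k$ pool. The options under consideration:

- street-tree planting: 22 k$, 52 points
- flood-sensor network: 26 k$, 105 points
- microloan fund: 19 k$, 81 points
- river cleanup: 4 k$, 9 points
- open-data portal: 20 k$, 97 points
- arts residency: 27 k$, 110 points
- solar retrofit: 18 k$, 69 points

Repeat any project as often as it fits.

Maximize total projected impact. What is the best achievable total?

110

Greedy by ratio would take river cleanup + open-data portal: 24 k$ used, total 106.
Dropping river cleanup and open-data portal frees 24 k$; slotting in arts residency (27 k$) lifts the total to 110 at 27 k$.
That's the maximum — no swap from here does better than 110.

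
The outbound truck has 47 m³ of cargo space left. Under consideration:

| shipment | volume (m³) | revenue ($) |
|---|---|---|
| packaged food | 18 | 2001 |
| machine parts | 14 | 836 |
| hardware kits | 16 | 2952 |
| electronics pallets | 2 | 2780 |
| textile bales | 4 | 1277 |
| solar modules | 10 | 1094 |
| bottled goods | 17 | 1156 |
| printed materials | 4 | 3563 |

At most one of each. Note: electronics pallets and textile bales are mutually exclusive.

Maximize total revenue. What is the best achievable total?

Best packing: packaged food + hardware kits + electronics pallets + printed materials — 40 m³, 11296 total.
The closest alternative, machine parts + hardware kits + electronics pallets + solar modules + printed materials, reaches only 11225.

11296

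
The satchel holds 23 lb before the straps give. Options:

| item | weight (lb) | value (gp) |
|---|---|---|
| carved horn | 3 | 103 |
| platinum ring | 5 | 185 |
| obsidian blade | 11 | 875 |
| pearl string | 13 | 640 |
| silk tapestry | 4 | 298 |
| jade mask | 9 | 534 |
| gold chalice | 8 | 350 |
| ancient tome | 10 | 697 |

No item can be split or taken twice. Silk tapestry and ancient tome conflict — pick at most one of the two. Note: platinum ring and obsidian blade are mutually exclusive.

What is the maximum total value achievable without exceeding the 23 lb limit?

1572

Density check — obsidian blade 79.55, silk tapestry 74.50, ancient tome 69.70, jade mask 59.33 are the best per lb.
Greedy by ratio would take obsidian blade + silk tapestry + gold chalice: 23 lb used, total 1523.
Dropping silk tapestry and gold chalice frees 12 lb; slotting in ancient tome (10 lb) lifts the total to 1572 at 21 lb.
Runner-up obsidian blade + silk tapestry + gold chalice tops out at 1523.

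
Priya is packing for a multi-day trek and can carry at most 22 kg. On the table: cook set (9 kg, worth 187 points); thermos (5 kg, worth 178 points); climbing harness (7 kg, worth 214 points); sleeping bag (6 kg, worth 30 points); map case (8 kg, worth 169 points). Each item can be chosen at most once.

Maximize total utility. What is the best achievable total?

Greedy by ratio would take thermos + climbing harness + map case: 20 kg used, total 561.
The 8 kg tied up in map case is better spent on cook set — total rises to 579 (21 kg).
An exhaustive check of the 32 subsets confirms 579.

579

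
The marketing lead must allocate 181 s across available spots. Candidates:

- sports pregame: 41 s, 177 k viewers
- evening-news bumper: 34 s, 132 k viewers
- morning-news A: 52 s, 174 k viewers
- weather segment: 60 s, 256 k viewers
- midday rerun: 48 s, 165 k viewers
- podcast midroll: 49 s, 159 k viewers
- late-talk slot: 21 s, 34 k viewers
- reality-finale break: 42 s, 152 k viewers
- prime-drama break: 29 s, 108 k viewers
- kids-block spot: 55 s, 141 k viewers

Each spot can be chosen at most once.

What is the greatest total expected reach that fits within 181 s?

Filling by ratio: sports pregame + evening-news bumper + weather segment + prime-drama break for 673, with 17 s left unused.
Replace prime-drama break with reality-finale break: the trade gains 44 net, giving 717 at 177 s.

717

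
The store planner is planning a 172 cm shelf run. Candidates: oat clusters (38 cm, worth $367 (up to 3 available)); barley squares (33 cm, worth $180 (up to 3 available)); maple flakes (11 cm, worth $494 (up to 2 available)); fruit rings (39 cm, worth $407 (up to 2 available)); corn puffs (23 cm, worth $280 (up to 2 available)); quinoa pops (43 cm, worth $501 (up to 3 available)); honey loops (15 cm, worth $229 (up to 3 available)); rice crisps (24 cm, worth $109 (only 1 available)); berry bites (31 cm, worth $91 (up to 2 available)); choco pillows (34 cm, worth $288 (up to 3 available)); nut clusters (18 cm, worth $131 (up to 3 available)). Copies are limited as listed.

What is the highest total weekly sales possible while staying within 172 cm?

Density check — maple flakes 44.91, honey loops 15.27, corn puffs 12.17 are the best per cm.
Greedy by ratio would take 2×maple flakes + 2×corn puffs + quinoa pops + 3×honey loops: 156 cm used, total 2736.
The 23 cm tied up in corn puffs is better spent on fruit rings — total rises to 2863 (172 cm).
No other feasible combination exceeds 2863.

2863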